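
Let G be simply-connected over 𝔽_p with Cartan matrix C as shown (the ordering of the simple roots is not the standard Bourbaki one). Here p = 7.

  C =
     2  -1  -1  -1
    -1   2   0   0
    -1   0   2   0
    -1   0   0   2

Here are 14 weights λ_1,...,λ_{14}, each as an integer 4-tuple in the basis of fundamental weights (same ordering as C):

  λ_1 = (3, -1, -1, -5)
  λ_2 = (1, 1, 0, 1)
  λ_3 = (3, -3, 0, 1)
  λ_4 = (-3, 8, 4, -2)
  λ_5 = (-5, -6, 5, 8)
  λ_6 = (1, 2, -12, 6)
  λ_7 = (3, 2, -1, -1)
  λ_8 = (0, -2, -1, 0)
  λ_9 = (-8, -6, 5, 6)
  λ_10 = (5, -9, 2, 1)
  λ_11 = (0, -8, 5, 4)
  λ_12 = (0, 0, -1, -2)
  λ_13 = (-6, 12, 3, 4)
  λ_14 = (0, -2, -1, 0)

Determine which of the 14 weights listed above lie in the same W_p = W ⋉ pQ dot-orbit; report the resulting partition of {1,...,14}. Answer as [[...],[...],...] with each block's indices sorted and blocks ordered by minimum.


Dynkin diagram of C (from the 6 off-diagonal −1 entries): D_4.

Each λ_j+ρ reduced to Ā_7; 4-tuples below use C's row order:

  [1] (0, 0, 0, 4);  [2] (0, 2, 1, 2);  [3] (0, 2, 1, 2);  [4] (0, 2, 2, 2);  [5] (0, 2, 1, 2);  [6] (0, 2, 2, 2);  [7] (0, 3, 0, 0);  [8] (0, 1, 0, 1);  [9] (0, 1, 0, 1);  [10] (1, 3, 0, 1);  [11] (0, 1, 0, 1);  [12] (0, 1, 0, 1);  [13] (1, 3, 0, 1);  [14] (0, 1, 0, 1)

The 14 indices split into 6 linkage classes (same alcove rep ⇔ same W_7-dot-orbit):

[[1], [2, 3, 5], [4, 6], [7], [8, 9, 11, 12, 14], [10, 13]]


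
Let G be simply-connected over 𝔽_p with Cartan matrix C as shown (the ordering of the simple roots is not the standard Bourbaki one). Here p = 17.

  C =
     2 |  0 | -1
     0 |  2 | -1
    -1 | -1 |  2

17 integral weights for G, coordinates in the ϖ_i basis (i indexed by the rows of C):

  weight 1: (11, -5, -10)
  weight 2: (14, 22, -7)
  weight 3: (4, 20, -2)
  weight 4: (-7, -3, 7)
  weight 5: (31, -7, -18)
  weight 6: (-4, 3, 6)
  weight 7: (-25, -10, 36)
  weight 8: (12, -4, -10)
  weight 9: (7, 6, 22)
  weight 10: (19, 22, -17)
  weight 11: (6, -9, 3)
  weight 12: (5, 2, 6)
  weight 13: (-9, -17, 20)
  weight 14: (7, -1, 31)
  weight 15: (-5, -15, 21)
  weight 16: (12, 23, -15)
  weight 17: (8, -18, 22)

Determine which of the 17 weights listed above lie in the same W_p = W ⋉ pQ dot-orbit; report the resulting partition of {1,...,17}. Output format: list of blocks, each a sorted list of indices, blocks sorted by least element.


Cartan matrix: type A_3 (|W|=24); un-permuting the 3 rows.

Each λ_j+ρ reduced to Ā_17; 3-tuples below use C's row order:

    1: (1, 9, 3)
    2: (6, 2, 0)
    3: (1, 9, 3)
    4: (6, 2, 0)
    5: (6, 2, 0)
    6: (3, 4, 4)
    7: (3, 4, 4)
    8: (1, 9, 3)
    9: (3, 4, 4)
    10: (6, 3, 7)
    11: (3, 4, 4)
    12: (6, 3, 7)
    13: (1, 9, 3)
    14: (6, 2, 0)
    15: (1, 9, 3)
    16: (6, 3, 7)
    17: (6, 2, 0)

Linkage partition of the 17 weights (4 classes, p=17):

[[1, 3, 8, 13, 15], [2, 4, 5, 14, 17], [6, 7, 9, 11], [10, 12, 16]]


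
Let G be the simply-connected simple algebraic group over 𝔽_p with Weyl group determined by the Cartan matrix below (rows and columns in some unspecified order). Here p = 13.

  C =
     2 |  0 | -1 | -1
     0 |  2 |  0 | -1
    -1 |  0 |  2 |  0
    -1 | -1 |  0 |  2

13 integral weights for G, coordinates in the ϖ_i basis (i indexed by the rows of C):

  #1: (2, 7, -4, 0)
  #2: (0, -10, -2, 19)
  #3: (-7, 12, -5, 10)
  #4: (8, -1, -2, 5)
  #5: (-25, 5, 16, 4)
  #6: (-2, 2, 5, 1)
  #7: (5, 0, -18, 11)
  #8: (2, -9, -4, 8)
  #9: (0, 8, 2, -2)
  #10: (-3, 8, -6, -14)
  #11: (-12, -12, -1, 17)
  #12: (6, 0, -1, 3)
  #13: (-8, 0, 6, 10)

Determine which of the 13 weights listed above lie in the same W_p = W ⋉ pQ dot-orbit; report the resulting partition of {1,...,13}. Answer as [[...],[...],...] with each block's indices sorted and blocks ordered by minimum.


Root system A_4: the 4×4 matrix C matches after relabeling.

Each λ_j+ρ reduced to Ā_13; 4-tuples below use C's row order:

  [1] (0, 8, 3, 1);  [2] (7, 1, 0, 4);  [3] (1, 2, 4, 0);  [4] (7, 1, 0, 4);  [5] (4, 2, 2, 0);  [6] (1, 3, 5, 1);  [7] (7, 1, 0, 4);  [8] (0, 8, 3, 1);  [9] (0, 8, 3, 1);  [10] (4, 2, 2, 0);  [11] (4, 2, 2, 0);  [12] (7, 1, 0, 4);  [13] (7, 1, 0, 4)

Partition of {1..13} into 5 W_13-dot-orbits:

[[1, 8, 9], [2, 4, 7, 12, 13], [3], [5, 10, 11], [6]]


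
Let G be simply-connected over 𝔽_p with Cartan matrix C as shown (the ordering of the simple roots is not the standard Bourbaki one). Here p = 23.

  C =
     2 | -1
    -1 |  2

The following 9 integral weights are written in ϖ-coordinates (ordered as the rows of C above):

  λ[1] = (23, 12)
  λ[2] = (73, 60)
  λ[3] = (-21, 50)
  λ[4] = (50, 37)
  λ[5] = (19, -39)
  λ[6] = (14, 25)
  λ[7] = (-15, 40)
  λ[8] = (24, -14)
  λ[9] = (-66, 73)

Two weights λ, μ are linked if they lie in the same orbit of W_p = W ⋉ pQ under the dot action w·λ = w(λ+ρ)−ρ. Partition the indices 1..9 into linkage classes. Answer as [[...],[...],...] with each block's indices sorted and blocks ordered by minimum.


Cartan matrix: type A_2 (|W|=6); un-permuting the 2 rows.

Folding the 9 weights λ_j+ρ into Ā_23 (reps in the given 2-coord order):

  1: (9, 1);  2: (3, 5);  3: (3, 5);  4: (3, 5);  5: (3, 5);  6: (3, 5);  7: (4, 5);  8: (10, 11);  9: (4, 5)

The 9 indices split into 4 linkage classes (same alcove rep ⇔ same W_23-dot-orbit):

[[1], [2, 3, 4, 5, 6], [7, 9], [8]]


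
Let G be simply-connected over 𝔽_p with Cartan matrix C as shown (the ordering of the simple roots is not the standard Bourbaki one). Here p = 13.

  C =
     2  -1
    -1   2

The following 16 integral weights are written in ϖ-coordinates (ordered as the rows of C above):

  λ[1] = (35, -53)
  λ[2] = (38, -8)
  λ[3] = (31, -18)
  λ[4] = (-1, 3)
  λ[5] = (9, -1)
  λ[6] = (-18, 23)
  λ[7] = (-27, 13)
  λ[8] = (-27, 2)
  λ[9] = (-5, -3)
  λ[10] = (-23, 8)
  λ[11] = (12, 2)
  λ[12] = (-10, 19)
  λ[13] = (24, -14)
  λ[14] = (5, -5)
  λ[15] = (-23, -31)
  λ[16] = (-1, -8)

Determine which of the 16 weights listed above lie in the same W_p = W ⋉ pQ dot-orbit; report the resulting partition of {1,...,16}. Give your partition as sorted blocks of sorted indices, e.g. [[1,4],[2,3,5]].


A_2 Cartan matrix, 2 simple roots permuted; ρ=(1,1).

Alcove-folded reps (p=13, 16 weights, presented ϖ-order):

    λ_1 → (10, 0)
    λ_2 → (7, 0)
    λ_3 → (2, 4)
    λ_4 → (0, 4)
    λ_5 → (10, 0)
    λ_6 → (2, 4)
    λ_7 → (0, 1)
    λ_8 → (10, 0)
    λ_9 → (2, 4)
    λ_10 → (0, 4)
    λ_11 → (10, 0)
    λ_12 → (2, 4)
    λ_13 → (0, 1)
    λ_14 → (2, 4)
    λ_15 → (0, 4)
    λ_16 → (7, 0)

The 16 indices split into 5 linkage classes (same alcove rep ⇔ same W_13-dot-orbit):

[[1, 5, 8, 11], [2, 16], [3, 6, 9, 12, 14], [4, 10, 15], [7, 13]]


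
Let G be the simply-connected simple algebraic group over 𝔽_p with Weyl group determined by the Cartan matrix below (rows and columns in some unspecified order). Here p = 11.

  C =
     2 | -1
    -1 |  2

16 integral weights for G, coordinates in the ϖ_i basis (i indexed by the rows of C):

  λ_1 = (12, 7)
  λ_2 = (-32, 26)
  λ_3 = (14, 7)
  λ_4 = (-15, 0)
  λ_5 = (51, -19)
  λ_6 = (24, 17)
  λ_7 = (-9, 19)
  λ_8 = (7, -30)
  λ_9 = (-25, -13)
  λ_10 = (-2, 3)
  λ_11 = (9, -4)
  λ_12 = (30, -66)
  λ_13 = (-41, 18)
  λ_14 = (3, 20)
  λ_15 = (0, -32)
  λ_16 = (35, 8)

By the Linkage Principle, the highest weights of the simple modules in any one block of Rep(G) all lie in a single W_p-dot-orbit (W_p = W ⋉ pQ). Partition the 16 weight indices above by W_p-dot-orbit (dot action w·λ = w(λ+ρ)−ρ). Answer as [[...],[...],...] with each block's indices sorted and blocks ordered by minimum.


A_2 Cartan matrix, 2 simple roots permuted; ρ=(1,1).

Ā_11 reps of the 16 weights (A_2, coords as presented):

  λ_1+ρ ↦ (1, 2) · λ_2+ρ ↦ (4, 2) · λ_3+ρ ↦ (1, 3) · λ_4+ρ ↦ (2, 8) · λ_5+ρ ↦ (7, 3) · λ_6+ρ ↦ (1, 3) · λ_7+ρ ↦ (1, 2) · λ_8+ρ ↦ (7, 3) · λ_9+ρ ↦ (2, 8) · λ_10+ρ ↦ (1, 3) · λ_11+ρ ↦ (7, 3) · λ_12+ρ ↦ (1, 1) · λ_13+ρ ↦ (1, 3) · λ_14+ρ ↦ (7, 3) · λ_15+ρ ↦ (1, 2) · λ_16+ρ ↦ (2, 8)

6 distinct reps among the 16 weights ⇒ 6 W_11-linkage classes:

[[1, 7, 15], [2], [3, 6, 10, 13], [4, 9, 16], [5, 8, 11, 14], [12]]


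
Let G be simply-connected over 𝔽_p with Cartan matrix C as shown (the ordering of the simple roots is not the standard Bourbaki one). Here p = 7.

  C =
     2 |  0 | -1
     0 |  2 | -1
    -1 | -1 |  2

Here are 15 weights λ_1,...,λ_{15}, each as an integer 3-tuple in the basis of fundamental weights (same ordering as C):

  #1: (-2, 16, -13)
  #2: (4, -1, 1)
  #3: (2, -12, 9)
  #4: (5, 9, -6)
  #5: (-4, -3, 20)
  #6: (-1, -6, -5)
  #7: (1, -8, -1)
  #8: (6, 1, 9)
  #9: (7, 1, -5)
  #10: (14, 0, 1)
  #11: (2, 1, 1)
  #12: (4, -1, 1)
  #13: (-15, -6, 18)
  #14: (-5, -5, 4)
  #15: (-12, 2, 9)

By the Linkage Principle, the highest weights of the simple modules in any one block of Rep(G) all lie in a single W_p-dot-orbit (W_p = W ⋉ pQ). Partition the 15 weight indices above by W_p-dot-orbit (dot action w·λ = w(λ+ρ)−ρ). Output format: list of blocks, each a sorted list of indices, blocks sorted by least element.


Root system A_3: the 3×3 matrix C matches after relabeling.

W_7-reps of the 15 weights in Ā_7 (same 3-coord order as C):

  λ_1 → (3, 1, 2) · λ_2 → (5, 0, 2) · λ_3 → (1, 1, 3) · λ_4 → (3, 1, 2) · λ_5 → (3, 2, 2) · λ_6 → (3, 2, 2) · λ_7 → (5, 0, 2) · λ_8 → (3, 2, 2) · λ_9 → (3, 1, 2) · λ_10 → (1, 1, 3) · λ_11 → (3, 2, 2) · λ_12 → (5, 0, 2) · λ_13 → (5, 0, 2) · λ_14 → (1, 1, 3) · λ_15 → (1, 1, 3)

Partition of {1..15} into 4 W_7-dot-orbits:

[[1, 4, 9], [2, 7, 12, 13], [3, 10, 14, 15], [5, 6, 8, 11]]


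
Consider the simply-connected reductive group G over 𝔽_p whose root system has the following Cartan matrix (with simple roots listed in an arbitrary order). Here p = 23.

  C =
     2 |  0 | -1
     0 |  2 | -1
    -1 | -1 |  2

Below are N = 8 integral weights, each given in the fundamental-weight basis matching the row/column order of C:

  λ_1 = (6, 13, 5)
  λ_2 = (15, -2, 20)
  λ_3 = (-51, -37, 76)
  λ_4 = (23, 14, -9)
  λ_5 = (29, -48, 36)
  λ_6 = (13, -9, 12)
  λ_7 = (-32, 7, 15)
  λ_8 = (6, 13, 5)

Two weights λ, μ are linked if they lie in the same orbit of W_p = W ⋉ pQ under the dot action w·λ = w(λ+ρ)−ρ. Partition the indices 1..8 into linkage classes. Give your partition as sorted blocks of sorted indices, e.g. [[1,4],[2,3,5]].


Root system A_3: the 3×3 matrix C matches after relabeling.

Alcove-folded reps (p=23, 8 weights, presented ϖ-order):

    λ_1 → (3, 10, 6)
    λ_2 → (2, 13, 7)
    λ_3 → (10, 4, 5)
    λ_4 → (8, 1, 7)
    λ_5 → (2, 13, 7)
    λ_6 → (10, 4, 5)
    λ_7 → (8, 1, 7)
    λ_8 → (3, 10, 6)

These 8 weights hit 4 W_23-dot-orbits; sizes (2, 2, 2, 2):

[[1, 8], [2, 5], [3, 6], [4, 7]]


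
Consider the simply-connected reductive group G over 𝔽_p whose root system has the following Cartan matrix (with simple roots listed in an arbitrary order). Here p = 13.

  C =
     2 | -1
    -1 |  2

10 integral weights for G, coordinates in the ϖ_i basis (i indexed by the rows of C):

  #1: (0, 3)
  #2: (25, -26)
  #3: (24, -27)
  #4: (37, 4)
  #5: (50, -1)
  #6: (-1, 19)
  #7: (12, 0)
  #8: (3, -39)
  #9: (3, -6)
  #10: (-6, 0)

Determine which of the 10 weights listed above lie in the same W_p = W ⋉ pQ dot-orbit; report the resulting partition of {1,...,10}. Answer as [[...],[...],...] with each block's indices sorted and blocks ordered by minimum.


Cartan matrix: type A_2 (|W|=6); un-permuting the 2 rows.

Folding the 10 weights λ_j+ρ into Ā_13 (reps in the given 2-coord order):

    λ_1 → (1, 4)
    λ_2 → (12, 0)
    λ_3 → (12, 0)
    λ_4 → (1, 4)
    λ_5 → (12, 0)
    λ_6 → (7, 6)
    λ_7 → (12, 0)
    λ_8 → (4, 1)
    λ_9 → (1, 4)
    λ_10 → (1, 4)

Linkage partition of the 10 weights (4 classes, p=13):

[[1, 4, 9, 10], [2, 3, 5, 7], [6], [8]]


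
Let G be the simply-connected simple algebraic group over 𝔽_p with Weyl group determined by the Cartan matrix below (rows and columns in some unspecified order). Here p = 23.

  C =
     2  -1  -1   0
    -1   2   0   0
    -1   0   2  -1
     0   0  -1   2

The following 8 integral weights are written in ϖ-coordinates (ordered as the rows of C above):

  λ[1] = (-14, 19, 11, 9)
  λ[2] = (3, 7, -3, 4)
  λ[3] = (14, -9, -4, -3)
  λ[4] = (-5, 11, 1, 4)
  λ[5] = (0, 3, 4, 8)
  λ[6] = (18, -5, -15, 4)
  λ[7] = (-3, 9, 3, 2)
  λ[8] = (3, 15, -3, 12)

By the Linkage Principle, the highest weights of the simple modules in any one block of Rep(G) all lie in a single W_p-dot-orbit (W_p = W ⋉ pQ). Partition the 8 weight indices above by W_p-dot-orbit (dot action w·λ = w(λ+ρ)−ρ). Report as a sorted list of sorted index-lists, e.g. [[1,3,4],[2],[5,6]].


Root system A_4: the 4×4 matrix C matches after relabeling.

Ā_23 reps of the 8 weights (A_4, coords as presented):

  λ_1+ρ ↦ (12, 1, 1, 3)
  λ_2+ρ ↦ (2, 8, 2, 3)
  λ_3+ρ ↦ (2, 8, 2, 3)
  λ_4+ρ ↦ (2, 8, 2, 3)
  λ_5+ρ ↦ (1, 4, 5, 9)
  λ_6+ρ ↦ (1, 4, 5, 9)
  λ_7+ρ ↦ (2, 8, 2, 3)
  λ_8+ρ ↦ (2, 8, 2, 3)

Grouping the 8 weights by Ā_23-representative: 3 linkage classes.

[[1], [2, 3, 4, 7, 8], [5, 6]]


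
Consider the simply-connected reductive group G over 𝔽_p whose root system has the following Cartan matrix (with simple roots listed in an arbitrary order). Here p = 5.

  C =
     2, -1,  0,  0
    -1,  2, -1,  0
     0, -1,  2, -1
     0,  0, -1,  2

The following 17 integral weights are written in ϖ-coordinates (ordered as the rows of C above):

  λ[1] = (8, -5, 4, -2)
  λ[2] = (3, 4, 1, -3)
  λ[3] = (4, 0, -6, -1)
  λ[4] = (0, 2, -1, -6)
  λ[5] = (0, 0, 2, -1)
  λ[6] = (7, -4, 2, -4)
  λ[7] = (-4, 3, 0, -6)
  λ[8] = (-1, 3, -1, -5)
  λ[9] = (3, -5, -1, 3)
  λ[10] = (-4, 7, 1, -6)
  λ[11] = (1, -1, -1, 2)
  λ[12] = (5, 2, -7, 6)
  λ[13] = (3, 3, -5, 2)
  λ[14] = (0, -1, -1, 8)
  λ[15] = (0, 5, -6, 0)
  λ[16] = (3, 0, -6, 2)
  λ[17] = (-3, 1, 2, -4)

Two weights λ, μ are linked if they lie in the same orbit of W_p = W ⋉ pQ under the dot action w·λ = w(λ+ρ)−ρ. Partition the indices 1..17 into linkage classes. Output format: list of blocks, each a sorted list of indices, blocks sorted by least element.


Root system A_4: the 4×4 matrix C matches after relabeling.

Each λ_j+ρ reduced to Ā_5; 4-tuples below use C's row order:

  λ_1 → (0, 0, 4, 0)
  λ_2 → (1, 1, 3, 0)
  λ_3 → (0, 0, 4, 0)
  λ_4 → (1, 1, 3, 0)
  λ_5 → (1, 1, 3, 0)
  λ_6 → (2, 0, 0, 3)
  λ_7 → (0, 3, 1, 1)
  λ_8 → (0, 0, 4, 0)
  λ_9 → (0, 0, 4, 0)
  λ_10 → (2, 0, 0, 3)
  λ_11 → (2, 0, 0, 3)
  λ_12 → (1, 0, 1, 2)
  λ_13 → (1, 0, 1, 2)
  λ_14 → (0, 0, 4, 0)
  λ_15 → (1, 0, 1, 2)
  λ_16 → (0, 3, 1, 1)
  λ_17 → (2, 0, 0, 3)

5 distinct reps among the 17 weights ⇒ 5 W_5-linkage classes:

[[1, 3, 8, 9, 14], [2, 4, 5], [6, 10, 11, 17], [7, 16], [12, 13, 15]]


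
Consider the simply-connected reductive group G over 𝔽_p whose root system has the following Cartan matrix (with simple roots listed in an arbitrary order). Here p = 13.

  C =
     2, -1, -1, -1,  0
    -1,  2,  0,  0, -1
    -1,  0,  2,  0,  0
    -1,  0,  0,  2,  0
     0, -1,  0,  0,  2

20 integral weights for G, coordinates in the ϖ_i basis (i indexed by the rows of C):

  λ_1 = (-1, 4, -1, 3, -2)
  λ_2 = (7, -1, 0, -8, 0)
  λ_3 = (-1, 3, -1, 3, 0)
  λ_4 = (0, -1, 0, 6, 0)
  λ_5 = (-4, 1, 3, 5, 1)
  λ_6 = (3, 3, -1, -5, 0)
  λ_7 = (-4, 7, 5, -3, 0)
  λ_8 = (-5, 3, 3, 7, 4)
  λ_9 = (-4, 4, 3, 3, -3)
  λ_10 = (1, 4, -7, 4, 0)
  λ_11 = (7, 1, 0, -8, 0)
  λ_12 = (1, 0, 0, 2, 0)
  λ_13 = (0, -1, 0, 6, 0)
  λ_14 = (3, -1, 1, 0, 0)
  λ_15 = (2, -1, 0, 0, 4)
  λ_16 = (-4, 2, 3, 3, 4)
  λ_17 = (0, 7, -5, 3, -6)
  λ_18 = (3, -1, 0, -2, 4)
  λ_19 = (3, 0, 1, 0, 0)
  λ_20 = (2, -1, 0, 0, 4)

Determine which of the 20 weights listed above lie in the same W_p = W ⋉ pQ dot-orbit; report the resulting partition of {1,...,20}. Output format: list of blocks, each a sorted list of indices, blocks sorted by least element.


D_5 Cartan matrix, 5 simple roots permuted; ρ=(1,1,1,1,1).

W_13-reps of the 20 weights in Ā_13 (same 5-coord order as C):

  [1] (0, 4, 0, 4, 1) · [2] (1, 0, 1, 7, 1) · [3] (0, 4, 0, 4, 1) · [4] (1, 0, 1, 7, 1) · [5] (2, 1, 1, 3, 1) · [6] (0, 4, 0, 4, 1) · [7] (2, 1, 1, 3, 1) · [8] (0, 4, 0, 4, 1) · [9] (3, 0, 1, 1, 2) · [10] (4, 0, 2, 1, 1) · [11] (1, 0, 1, 7, 1) · [12] (2, 1, 1, 3, 1) · [13] (1, 0, 1, 7, 1) · [14] (4, 0, 2, 1, 1) · [15] (3, 0, 1, 1, 5) · [16] (3, 0, 1, 1, 5) · [17] (3, 0, 1, 1, 5) · [18] (3, 0, 1, 1, 5) · [19] (4, 0, 2, 1, 1) · [20] (3, 0, 1, 1, 5)

6 distinct reps among the 20 weights ⇒ 6 W_13-linkage classes:

[[1, 3, 6, 8], [2, 4, 11, 13], [5, 7, 12], [9], [10, 14, 19], [15, 16, 17, 18, 20]]


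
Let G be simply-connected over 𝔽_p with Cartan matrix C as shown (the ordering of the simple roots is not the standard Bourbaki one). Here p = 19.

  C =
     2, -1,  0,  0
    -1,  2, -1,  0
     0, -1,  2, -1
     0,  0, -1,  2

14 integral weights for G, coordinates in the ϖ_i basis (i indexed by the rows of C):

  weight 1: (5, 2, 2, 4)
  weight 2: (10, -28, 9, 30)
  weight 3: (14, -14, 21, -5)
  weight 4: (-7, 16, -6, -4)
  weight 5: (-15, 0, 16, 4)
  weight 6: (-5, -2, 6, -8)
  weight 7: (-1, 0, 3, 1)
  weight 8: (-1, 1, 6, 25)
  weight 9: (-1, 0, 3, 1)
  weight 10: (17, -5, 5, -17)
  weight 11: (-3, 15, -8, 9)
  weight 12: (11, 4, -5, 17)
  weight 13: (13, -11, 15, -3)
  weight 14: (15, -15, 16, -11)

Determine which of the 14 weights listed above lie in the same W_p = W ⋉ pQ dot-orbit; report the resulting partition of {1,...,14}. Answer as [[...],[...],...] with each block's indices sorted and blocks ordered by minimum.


Cartan matrix: type A_4 (|W|=120); un-permuting the 4 rows.

W_19-reps of the 14 weights in Ā_19 (same 4-coord order as C):

    1: (6, 3, 3, 5)
    2: (6, 3, 3, 5)
    3: (3, 10, 4, 1)
    4: (6, 3, 3, 5)
    5: (3, 10, 4, 1)
    6: (0, 1, 4, 2)
    7: (0, 1, 4, 2)
    8: (2, 7, 7, 3)
    9: (0, 1, 4, 2)
    10: (3, 10, 4, 1)
    11: (2, 7, 7, 3)
    12: (0, 1, 4, 2)
    13: (3, 10, 4, 1)
    14: (2, 7, 7, 3)

The 14 indices split into 4 linkage classes (same alcove rep ⇔ same W_19-dot-orbit):

[[1, 2, 4], [3, 5, 10, 13], [6, 7, 9, 12], [8, 11, 14]]


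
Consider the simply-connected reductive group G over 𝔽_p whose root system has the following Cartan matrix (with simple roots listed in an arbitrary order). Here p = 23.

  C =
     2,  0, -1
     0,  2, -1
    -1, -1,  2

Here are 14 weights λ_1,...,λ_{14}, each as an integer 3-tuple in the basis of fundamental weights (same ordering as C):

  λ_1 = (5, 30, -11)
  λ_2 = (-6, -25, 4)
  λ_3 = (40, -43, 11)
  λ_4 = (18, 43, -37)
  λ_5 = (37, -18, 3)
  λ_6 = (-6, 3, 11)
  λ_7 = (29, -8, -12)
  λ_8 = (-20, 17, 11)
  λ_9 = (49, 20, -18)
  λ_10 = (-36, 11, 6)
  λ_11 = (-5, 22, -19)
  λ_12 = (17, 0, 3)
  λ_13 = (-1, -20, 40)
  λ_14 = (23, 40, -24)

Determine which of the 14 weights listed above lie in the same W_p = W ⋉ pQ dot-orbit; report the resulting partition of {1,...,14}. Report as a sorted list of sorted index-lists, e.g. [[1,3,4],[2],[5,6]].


Root system A_3: the 3×3 matrix C matches after relabeling.

W_23-reps of the 14 weights in Ā_23 (same 3-coord order as C):

    λ_1 → (4, 13, 2)
    λ_2 → (18, 1, 4)
    λ_3 → (5, 4, 7)
    λ_4 → (4, 13, 2)
    λ_5 → (4, 13, 2)
    λ_6 → (5, 4, 7)
    λ_7 → (5, 4, 7)
    λ_8 → (5, 4, 7)
    λ_9 → (4, 13, 2)
    λ_10 → (5, 4, 7)
    λ_11 → (18, 1, 4)
    λ_12 → (18, 1, 4)
    λ_13 → (18, 1, 4)
    λ_14 → (18, 1, 4)

Linkage partition of the 14 weights (3 classes, p=23):

[[1, 4, 5, 9], [2, 11, 12, 13, 14], [3, 6, 7, 8, 10]]


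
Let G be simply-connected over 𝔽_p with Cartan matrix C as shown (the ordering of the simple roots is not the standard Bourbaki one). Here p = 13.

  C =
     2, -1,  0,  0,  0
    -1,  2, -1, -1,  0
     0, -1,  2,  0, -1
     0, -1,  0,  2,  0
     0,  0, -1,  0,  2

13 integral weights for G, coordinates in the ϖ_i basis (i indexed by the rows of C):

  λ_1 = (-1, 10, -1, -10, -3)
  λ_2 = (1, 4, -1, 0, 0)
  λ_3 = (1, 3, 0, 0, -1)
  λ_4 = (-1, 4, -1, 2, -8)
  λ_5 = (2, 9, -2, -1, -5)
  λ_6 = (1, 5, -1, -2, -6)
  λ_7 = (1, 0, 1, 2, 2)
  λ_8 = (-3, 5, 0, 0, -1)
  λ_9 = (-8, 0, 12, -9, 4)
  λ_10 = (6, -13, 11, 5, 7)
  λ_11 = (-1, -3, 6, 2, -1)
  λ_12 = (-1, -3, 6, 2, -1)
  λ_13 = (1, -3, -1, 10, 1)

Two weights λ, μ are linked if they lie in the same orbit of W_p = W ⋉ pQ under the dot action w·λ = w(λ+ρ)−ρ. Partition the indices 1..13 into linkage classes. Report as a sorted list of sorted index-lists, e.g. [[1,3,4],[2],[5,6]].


C ↔ D_5 under row/col permutation; |W(D_5)| = 1920.

Ā_13 reps of the 13 weights (D_5, coords as presented):

  λ_1+ρ ↦ (0, 0, 2, 9, 0)
  λ_2+ρ ↦ (2, 4, 1, 1, 0)
  λ_3+ρ ↦ (2, 4, 1, 1, 0)
  λ_4+ρ ↦ (2, 0, 5, 1, 0)
  λ_5+ρ ↦ (3, 0, 1, 0, 4)
  λ_6+ρ ↦ (2, 0, 5, 1, 0)
  λ_7+ρ ↦ (2, 1, 1, 3, 3)
  λ_8+ρ ↦ (2, 4, 1, 1, 0)
  λ_9+ρ ↦ (2, 4, 1, 1, 0)
  λ_10+ρ ↦ (2, 4, 1, 1, 0)
  λ_11+ρ ↦ (2, 0, 5, 1, 0)
  λ_12+ρ ↦ (2, 0, 5, 1, 0)
  λ_13+ρ ↦ (0, 0, 2, 9, 0)

Grouping the 13 weights by Ā_13-representative: 5 linkage classes.

[[1, 13], [2, 3, 8, 9, 10], [4, 6, 11, 12], [5], [7]]


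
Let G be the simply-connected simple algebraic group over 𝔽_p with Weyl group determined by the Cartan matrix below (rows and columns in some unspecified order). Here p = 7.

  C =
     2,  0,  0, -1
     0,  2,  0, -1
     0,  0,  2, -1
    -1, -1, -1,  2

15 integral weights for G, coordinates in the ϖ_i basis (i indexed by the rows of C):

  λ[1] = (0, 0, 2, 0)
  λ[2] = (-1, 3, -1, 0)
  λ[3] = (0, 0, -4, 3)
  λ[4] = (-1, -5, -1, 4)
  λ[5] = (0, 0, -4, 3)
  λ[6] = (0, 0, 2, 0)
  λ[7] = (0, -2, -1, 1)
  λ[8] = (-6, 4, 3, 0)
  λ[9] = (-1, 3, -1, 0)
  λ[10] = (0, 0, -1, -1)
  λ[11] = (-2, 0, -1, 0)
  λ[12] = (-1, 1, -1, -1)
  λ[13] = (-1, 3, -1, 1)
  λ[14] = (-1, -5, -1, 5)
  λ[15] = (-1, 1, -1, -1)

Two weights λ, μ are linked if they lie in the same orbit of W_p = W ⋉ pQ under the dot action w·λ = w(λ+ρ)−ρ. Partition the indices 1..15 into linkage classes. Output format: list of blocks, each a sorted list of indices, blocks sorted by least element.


D_4 Cartan matrix, 4 simple roots permuted; ρ=(1,1,1,1).

λ_j+ρ reflected into Ā_7 (⟨·,θ^∨⟩≤7); 4-tuples as given:

  λ_1 → (1, 1, 3, 1) · λ_2 → (0, 4, 0, 1) · λ_3 → (1, 1, 3, 1) · λ_4 → (0, 4, 0, 1) · λ_5 → (1, 1, 3, 1) · λ_6 → (1, 1, 3, 1) · λ_7 → (1, 1, 0, 1) · λ_8 → (1, 1, 0, 1) · λ_9 → (0, 4, 0, 1) · λ_10 → (1, 1, 0, 0) · λ_11 → (1, 1, 0, 0) · λ_12 → (0, 2, 0, 0) · λ_13 → (0, 4, 0, 1) · λ_14 → (0, 4, 0, 1) · λ_15 → (0, 2, 0, 0)

These 15 weights hit 5 W_7-dot-orbits; sizes (4, 5, 2, 2, 2):

[[1, 3, 5, 6], [2, 4, 9, 13, 14], [7, 8], [10, 11], [12, 15]]


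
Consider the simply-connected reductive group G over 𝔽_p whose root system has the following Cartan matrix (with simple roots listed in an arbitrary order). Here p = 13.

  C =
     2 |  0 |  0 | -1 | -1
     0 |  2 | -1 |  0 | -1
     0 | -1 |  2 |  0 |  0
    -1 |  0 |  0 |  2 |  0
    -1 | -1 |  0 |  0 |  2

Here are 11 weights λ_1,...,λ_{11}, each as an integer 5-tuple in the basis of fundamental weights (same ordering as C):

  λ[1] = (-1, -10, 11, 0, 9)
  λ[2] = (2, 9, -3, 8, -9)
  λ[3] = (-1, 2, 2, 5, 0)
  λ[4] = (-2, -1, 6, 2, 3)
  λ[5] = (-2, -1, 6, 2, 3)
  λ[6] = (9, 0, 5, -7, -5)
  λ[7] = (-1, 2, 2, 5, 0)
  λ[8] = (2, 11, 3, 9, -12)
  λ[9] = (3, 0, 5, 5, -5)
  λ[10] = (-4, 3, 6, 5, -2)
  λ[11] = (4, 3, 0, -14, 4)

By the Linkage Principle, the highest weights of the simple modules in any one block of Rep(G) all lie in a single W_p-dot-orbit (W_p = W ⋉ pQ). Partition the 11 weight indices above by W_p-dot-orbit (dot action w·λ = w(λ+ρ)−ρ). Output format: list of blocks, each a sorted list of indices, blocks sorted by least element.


Dynkin diagram of C (from the 8 off-diagonal −1 entries): A_5.

Ā_13 reps of the 11 weights (A_5, coords as presented):

  [1] (0, 9, 2, 0, 1);  [2] (5, 0, 1, 3, 3);  [3] (0, 3, 3, 6, 1);  [4] (1, 0, 7, 2, 3);  [5] (1, 0, 7, 2, 3);  [6] (0, 3, 3, 6, 1);  [7] (0, 3, 3, 6, 1);  [8] (5, 0, 1, 3, 3);  [9] (0, 3, 3, 6, 1);  [10] (1, 0, 7, 2, 3);  [11] (5, 0, 1, 3, 3)

Partition of {1..11} into 4 W_13-dot-orbits:

[[1], [2, 8, 11], [3, 6, 7, 9], [4, 5, 10]]


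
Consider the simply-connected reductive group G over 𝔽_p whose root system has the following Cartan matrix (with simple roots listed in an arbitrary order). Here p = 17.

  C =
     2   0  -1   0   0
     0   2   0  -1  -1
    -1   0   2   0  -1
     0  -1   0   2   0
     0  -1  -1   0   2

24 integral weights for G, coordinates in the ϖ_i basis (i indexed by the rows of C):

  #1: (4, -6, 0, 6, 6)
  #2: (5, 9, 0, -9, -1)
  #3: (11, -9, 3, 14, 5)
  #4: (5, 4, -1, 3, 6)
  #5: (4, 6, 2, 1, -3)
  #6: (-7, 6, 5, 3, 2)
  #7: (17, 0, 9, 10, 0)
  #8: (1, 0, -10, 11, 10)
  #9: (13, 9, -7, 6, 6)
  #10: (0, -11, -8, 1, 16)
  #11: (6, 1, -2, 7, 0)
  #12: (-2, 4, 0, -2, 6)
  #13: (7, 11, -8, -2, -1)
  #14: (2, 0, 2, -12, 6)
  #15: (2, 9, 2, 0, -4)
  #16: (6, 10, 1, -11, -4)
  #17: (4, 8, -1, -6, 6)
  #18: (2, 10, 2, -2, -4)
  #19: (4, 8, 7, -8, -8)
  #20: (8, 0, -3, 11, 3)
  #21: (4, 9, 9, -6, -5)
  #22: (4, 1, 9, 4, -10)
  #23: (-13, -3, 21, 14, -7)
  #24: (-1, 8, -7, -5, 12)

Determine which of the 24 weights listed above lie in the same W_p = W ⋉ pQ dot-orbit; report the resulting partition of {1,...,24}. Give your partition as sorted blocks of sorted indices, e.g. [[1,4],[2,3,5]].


Type A_5, rank 5, |W|=720; reorder rows/cols to standard.

Folding the 24 weights λ_j+ρ into Ā_17 (reps in the given 5-coord order):

    1: (5, 5, 1, 2, 2)
    2: (6, 2, 1, 8, 0)
    3: (0, 1, 2, 5, 2)
    4: (1, 4, 0, 1, 7)
    5: (5, 5, 1, 2, 2)
    6: (3, 7, 0, 1, 3)
    7: (1, 1, 6, 1, 4)
    8: (0, 1, 2, 5, 2)
    9: (6, 2, 1, 8, 0)
    10: (6, 2, 1, 8, 0)
    11: (6, 2, 1, 8, 0)
    12: (1, 4, 0, 1, 7)
    13: (1, 4, 0, 1, 7)
    14: (3, 7, 0, 1, 3)
    15: (3, 7, 0, 1, 3)
    16: (6, 2, 1, 8, 0)
    17: (1, 4, 0, 1, 7)
    18: (3, 7, 0, 1, 3)
    19: (5, 5, 1, 2, 2)
    20: (0, 1, 2, 5, 2)
    21: (1, 1, 6, 1, 4)
    22: (5, 5, 1, 2, 2)
    23: (0, 1, 2, 5, 2)
    24: (1, 4, 0, 1, 7)

6 distinct reps among the 24 weights ⇒ 6 W_17-linkage classes:

[[1, 5, 19, 22], [2, 9, 10, 11, 16], [3, 8, 20, 23], [4, 12, 13, 17, 24], [6, 14, 15, 18], [7, 21]]


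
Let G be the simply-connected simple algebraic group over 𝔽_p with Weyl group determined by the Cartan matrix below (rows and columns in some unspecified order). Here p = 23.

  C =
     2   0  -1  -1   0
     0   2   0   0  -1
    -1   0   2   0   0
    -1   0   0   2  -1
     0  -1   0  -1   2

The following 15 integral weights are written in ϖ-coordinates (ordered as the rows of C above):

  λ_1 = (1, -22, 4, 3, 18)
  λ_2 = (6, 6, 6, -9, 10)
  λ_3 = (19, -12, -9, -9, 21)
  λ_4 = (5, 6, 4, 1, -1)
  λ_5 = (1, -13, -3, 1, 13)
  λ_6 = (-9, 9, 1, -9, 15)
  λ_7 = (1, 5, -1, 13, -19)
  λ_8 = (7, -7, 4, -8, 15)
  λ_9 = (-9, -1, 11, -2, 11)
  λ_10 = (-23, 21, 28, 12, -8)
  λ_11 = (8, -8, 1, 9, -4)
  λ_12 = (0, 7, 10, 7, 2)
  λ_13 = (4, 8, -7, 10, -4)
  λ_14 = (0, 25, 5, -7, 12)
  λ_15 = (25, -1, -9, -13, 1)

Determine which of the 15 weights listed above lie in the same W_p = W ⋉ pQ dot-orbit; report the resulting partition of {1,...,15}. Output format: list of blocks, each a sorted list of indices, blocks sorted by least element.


Root system A_5: the 5×5 matrix C matches after relabeling.

Each λ_j+ρ reduced to Ā_23; 5-tuples below use C's row order:

  1: (0, 12, 2, 2, 2);  2: (1, 6, 5, 7, 3);  3: (1, 0, 3, 8, 3);  4: (6, 7, 5, 2, 0);  5: (0, 12, 2, 2, 2);  6: (6, 7, 5, 2, 0);  7: (0, 12, 2, 2, 2);  8: (1, 6, 5, 7, 3);  9: (1, 0, 3, 8, 3);  10: (1, 6, 5, 7, 3);  11: (9, 3, 2, 0, 7);  12: (1, 0, 3, 8, 3);  13: (1, 6, 5, 7, 3);  14: (1, 6, 5, 7, 3);  15: (6, 7, 5, 2, 0)

Grouping the 15 weights by Ā_23-representative: 5 linkage classes.

[[1, 5, 7], [2, 8, 10, 13, 14], [3, 9, 12], [4, 6, 15], [11]]


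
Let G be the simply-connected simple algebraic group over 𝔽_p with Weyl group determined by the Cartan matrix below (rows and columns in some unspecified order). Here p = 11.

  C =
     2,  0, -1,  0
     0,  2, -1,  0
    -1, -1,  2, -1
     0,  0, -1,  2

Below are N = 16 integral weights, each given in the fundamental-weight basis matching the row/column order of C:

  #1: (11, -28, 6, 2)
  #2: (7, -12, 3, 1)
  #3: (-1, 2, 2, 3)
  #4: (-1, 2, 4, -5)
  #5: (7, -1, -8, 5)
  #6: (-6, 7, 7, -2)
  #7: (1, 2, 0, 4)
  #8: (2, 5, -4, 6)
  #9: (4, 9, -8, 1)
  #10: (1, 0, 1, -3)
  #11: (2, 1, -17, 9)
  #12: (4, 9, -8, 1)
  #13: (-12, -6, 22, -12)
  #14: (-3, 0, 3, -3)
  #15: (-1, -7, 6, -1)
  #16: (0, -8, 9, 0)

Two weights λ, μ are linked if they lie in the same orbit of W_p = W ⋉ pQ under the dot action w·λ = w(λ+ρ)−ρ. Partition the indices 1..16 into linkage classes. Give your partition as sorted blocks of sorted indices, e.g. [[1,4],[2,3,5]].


Root system D_4: the 4×4 matrix C matches after relabeling.

Each λ_j+ρ reduced to Ā_11; 4-tuples below use C's row order:

  λ_1+ρ ↦ (2, 3, 0, 5)
  λ_2+ρ ↦ (0, 3, 1, 4)
  λ_3+ρ ↦ (0, 3, 1, 4)
  λ_4+ρ ↦ (0, 3, 1, 4)
  λ_5+ρ ↦ (0, 6, 1, 0)
  λ_6+ρ ↦ (0, 3, 1, 4)
  λ_7+ρ ↦ (2, 3, 0, 5)
  λ_8+ρ ↦ (0, 3, 1, 4)
  λ_9+ρ ↦ (2, 3, 0, 5)
  λ_10+ρ ↦ (2, 1, 0, 2)
  λ_11+ρ ↦ (2, 3, 0, 5)
  λ_12+ρ ↦ (2, 3, 0, 5)
  λ_13+ρ ↦ (0, 6, 1, 0)
  λ_14+ρ ↦ (2, 1, 0, 2)
  λ_15+ρ ↦ (0, 6, 1, 0)
  λ_16+ρ ↦ (0, 6, 1, 0)

Grouping the 16 weights by Ā_11-representative: 4 linkage classes.

[[1, 7, 9, 11, 12], [2, 3, 4, 6, 8], [5, 13, 15, 16], [10, 14]]


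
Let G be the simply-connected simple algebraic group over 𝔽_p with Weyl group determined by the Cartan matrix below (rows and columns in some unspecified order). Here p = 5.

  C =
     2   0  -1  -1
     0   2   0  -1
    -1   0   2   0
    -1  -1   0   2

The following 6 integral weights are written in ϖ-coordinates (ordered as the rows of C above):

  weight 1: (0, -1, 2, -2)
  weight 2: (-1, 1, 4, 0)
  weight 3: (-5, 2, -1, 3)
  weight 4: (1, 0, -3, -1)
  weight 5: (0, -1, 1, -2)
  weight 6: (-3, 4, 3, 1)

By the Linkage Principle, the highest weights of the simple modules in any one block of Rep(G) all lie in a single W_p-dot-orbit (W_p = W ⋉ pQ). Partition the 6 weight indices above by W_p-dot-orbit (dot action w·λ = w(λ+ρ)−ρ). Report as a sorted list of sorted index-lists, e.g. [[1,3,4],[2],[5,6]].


Root system A_4: the 4×4 matrix C matches after relabeling.

Folding the 6 weights λ_j+ρ into Ā_5 (reps in the given 4-coord order):

    1: (0, 1, 3, 0)
    2: (0, 1, 2, 0)
    3: (0, 1, 2, 0)
    4: (0, 1, 2, 0)
    5: (0, 1, 2, 0)
    6: (0, 1, 2, 0)

2 distinct reps among the 6 weights ⇒ 2 W_5-linkage classes:

[[1], [2, 3, 4, 5, 6]]


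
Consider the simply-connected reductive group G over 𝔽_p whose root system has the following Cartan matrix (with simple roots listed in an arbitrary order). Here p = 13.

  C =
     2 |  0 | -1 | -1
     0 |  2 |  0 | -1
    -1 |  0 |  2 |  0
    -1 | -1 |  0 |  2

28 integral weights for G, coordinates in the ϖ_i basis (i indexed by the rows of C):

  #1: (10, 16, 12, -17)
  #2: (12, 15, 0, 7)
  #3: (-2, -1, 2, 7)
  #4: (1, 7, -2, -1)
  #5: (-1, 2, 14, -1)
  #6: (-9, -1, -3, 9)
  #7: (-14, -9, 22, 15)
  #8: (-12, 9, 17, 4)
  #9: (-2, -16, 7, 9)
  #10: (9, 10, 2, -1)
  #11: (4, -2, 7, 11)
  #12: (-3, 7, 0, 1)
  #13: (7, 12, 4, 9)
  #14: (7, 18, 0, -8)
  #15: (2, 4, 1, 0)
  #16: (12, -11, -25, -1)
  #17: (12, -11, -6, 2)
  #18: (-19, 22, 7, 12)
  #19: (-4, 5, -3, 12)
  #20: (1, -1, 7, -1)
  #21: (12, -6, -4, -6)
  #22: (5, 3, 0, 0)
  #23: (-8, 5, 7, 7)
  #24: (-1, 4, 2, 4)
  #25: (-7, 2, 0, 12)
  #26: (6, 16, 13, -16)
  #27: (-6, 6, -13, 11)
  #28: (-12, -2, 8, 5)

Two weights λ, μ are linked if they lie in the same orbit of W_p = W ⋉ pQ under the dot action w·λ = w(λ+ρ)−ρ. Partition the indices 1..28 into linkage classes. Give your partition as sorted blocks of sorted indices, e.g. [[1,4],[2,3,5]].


C ↔ A_4 under row/col permutation; |W(A_4)| = 120.

Folding the 28 weights λ_j+ρ into Ā_13 (reps in the given 4-coord order):

  1: (1, 8, 1, 0) · 2: (1, 8, 1, 0) · 3: (1, 0, 2, 7) · 4: (1, 8, 1, 0) · 5: (2, 0, 8, 0) · 6: (2, 0, 8, 0) · 7: (0, 5, 3, 5) · 8: (3, 5, 2, 1) · 9: (3, 5, 2, 1) · 10: (2, 0, 8, 0) · 11: (1, 8, 1, 0) · 12: (1, 8, 1, 0) · 13: (0, 5, 3, 5) · 14: (6, 4, 1, 1) · 15: (3, 5, 2, 1) · 16: (2, 0, 8, 0) · 17: (1, 0, 2, 7) · 18: (0, 5, 3, 5) · 19: (1, 0, 2, 7) · 20: (2, 0, 8, 0) · 21: (0, 5, 3, 5) · 22: (6, 4, 1, 1) · 23: (6, 4, 1, 1) · 24: (0, 5, 3, 5) · 25: (1, 0, 2, 7) · 26: (3, 5, 2, 1) · 27: (6, 4, 1, 1) · 28: (3, 5, 2, 1)

Linkage partition of the 28 weights (6 classes, p=13):

[[1, 2, 4, 11, 12], [3, 17, 19, 25], [5, 6, 10, 16, 20], [7, 13, 18, 21, 24], [8, 9, 15, 26, 28], [14, 22, 23, 27]]


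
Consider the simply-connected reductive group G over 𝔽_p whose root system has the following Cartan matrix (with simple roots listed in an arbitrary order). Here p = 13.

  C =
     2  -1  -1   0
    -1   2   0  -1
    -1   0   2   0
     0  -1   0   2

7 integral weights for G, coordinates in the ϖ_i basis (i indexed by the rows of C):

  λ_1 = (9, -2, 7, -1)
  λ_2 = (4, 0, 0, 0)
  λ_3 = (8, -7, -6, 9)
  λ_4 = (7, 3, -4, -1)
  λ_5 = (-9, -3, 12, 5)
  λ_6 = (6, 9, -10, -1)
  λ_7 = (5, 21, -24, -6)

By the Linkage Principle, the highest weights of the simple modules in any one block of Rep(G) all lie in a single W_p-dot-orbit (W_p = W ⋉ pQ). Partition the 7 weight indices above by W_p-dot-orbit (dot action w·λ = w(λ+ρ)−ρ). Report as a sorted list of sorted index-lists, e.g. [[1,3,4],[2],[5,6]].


Dynkin diagram of C (from the 6 off-diagonal −1 entries): A_4.

W_13-reps of the 7 weights in Ā_13 (same 4-coord order as C):

  λ_1 → (5, 4, 3, 0) · λ_2 → (5, 1, 1, 1) · λ_3 → (2, 4, 3, 4) · λ_4 → (5, 4, 3, 0) · λ_5 → (2, 4, 3, 4) · λ_6 → (2, 4, 3, 4) · λ_7 → (2, 4, 3, 4)

Linkage partition of the 7 weights (3 classes, p=13):

[[1, 4], [2], [3, 5, 6, 7]]


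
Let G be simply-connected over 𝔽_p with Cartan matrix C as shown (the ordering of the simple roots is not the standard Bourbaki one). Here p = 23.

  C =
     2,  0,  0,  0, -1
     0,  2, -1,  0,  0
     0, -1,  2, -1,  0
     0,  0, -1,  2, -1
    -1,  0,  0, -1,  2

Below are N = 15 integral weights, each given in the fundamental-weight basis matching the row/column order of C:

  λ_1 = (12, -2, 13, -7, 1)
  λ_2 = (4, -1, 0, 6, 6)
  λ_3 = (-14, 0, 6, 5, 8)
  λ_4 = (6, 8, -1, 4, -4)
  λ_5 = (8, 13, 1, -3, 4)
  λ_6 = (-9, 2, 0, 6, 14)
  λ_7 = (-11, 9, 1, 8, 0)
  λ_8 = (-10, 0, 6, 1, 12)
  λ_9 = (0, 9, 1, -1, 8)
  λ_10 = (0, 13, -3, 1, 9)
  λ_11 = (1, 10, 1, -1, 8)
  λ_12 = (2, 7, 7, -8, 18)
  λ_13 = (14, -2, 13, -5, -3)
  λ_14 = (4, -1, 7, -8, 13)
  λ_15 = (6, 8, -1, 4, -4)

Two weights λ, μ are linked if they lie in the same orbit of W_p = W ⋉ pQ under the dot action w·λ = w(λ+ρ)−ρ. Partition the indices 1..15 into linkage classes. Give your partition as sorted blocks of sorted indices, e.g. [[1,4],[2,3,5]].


C ↔ A_5 under row/col permutation; |W(A_5)| = 720.

λ_j+ρ reflected into Ā_23 (⟨·,θ^∨⟩≤23); 5-tuples as given:

  λ_1+ρ ↦ (9, 1, 7, 2, 4);  λ_2+ρ ↦ (5, 0, 1, 7, 7);  λ_3+ρ ↦ (9, 1, 7, 2, 4);  λ_4+ρ ↦ (4, 9, 0, 2, 3);  λ_5+ρ ↦ (4, 9, 0, 2, 3);  λ_6+ρ ↦ (5, 0, 1, 7, 7);  λ_7+ρ ↦ (1, 10, 2, 0, 9);  λ_8+ρ ↦ (9, 1, 7, 2, 4);  λ_9+ρ ↦ (1, 10, 2, 0, 9);  λ_10+ρ ↦ (1, 10, 2, 0, 9);  λ_11+ρ ↦ (1, 10, 2, 0, 9);  λ_12+ρ ↦ (5, 0, 1, 7, 7);  λ_13+ρ ↦ (9, 1, 7, 2, 4);  λ_14+ρ ↦ (5, 0, 1, 7, 7);  λ_15+ρ ↦ (4, 9, 0, 2, 3)

Partition of {1..15} into 4 W_23-dot-orbits:

[[1, 3, 8, 13], [2, 6, 12, 14], [4, 5, 15], [7, 9, 10, 11]]


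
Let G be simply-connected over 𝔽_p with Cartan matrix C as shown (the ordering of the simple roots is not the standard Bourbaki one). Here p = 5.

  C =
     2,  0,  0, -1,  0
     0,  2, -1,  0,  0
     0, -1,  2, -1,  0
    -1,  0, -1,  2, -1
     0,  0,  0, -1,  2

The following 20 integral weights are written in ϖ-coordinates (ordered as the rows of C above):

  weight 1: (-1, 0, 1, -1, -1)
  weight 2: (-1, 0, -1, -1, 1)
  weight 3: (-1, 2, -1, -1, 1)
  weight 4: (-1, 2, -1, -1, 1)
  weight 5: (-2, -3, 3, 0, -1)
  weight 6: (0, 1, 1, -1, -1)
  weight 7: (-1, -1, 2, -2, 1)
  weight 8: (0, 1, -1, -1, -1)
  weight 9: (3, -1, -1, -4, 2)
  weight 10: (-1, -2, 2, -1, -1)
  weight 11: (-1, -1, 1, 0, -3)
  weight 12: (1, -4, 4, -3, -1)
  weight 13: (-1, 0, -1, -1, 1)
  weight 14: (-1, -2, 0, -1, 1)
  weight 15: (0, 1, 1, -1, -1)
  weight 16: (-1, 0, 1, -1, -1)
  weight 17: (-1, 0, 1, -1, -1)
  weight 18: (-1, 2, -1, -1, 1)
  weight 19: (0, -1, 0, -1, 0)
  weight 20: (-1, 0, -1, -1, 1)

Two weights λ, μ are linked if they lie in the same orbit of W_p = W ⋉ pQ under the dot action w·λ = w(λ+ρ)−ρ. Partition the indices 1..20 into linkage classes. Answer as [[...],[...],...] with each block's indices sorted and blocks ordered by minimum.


D_5 Cartan matrix, 5 simple roots permuted; ρ=(1,1,1,1,1).

Each λ_j+ρ reduced to Ā_5; 5-tuples below use C's row order:

  [1] (0, 1, 2, 0, 0)
  [2] (0, 1, 0, 0, 2)
  [3] (0, 3, 0, 0, 2)
  [4] (0, 3, 0, 0, 2)
  [5] (1, 2, 0, 0, 0)
  [6] (1, 2, 0, 0, 0)
  [7] (1, 0, 1, 0, 1)
  [8] (1, 2, 0, 0, 0)
  [9] (1, 3, 0, 0, 0)
  [10] (0, 1, 2, 0, 0)
  [11] (1, 0, 1, 0, 1)
  [12] (0, 3, 0, 0, 2)
  [13] (0, 1, 0, 0, 2)
  [14] (0, 1, 0, 0, 2)
  [15] (1, 2, 0, 0, 0)
  [16] (0, 1, 2, 0, 0)
  [17] (0, 1, 2, 0, 0)
  [18] (0, 3, 0, 0, 2)
  [19] (1, 0, 1, 0, 1)
  [20] (0, 1, 0, 0, 2)

The 20 indices split into 6 linkage classes (same alcove rep ⇔ same W_5-dot-orbit):

[[1, 10, 16, 17], [2, 13, 14, 20], [3, 4, 12, 18], [5, 6, 8, 15], [7, 11, 19], [9]]


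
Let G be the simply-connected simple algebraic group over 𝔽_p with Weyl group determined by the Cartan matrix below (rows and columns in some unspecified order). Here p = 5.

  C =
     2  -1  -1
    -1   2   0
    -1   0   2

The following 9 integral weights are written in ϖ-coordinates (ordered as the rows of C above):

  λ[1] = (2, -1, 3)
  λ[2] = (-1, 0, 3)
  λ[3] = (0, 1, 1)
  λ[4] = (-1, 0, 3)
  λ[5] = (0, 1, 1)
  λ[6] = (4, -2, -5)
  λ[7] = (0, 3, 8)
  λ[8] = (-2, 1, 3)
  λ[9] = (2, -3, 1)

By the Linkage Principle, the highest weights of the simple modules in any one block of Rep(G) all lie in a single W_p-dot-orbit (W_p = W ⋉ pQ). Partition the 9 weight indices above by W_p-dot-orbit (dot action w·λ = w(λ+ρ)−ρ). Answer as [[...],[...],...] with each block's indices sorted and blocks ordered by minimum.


Type A_3, rank 3, |W|=24; reorder rows/cols to standard.

Folding the 9 weights λ_j+ρ into Ā_5 (reps in the given 3-coord order):

  λ_1 → (1, 2, 2)
  λ_2 → (0, 1, 4)
  λ_3 → (1, 2, 2)
  λ_4 → (0, 1, 4)
  λ_5 → (1, 2, 2)
  λ_6 → (0, 1, 4)
  λ_7 → (0, 1, 4)
  λ_8 → (1, 1, 3)
  λ_9 → (1, 2, 2)

3 distinct reps among the 9 weights ⇒ 3 W_5-linkage classes:

[[1, 3, 5, 9], [2, 4, 6, 7], [8]]


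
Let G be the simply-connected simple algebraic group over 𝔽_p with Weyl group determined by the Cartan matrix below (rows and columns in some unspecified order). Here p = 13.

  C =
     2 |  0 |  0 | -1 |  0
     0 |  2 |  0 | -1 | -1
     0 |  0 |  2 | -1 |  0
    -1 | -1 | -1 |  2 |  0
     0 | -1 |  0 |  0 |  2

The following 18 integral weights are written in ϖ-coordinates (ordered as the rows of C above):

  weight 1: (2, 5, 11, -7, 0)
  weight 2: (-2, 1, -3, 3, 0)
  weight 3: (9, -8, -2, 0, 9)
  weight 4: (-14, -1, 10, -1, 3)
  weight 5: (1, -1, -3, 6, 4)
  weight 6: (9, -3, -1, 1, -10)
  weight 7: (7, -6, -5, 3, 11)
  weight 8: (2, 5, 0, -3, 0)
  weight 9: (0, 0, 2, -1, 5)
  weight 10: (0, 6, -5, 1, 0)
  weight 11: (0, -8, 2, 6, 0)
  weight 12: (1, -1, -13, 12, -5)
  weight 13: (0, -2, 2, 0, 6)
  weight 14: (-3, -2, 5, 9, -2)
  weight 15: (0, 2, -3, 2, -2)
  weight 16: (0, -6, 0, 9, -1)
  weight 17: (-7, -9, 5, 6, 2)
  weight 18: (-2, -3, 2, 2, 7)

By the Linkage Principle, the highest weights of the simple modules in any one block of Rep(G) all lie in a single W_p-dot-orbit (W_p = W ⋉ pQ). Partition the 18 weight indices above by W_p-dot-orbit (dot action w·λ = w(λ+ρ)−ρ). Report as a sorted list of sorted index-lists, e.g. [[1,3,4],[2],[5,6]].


Type D_5, rank 5, |W|=1920; reorder rows/cols to standard.

W_13-reps of the 18 weights in Ā_13 (same 5-coord order as C):

  1: (3, 1, 6, 0, 2) · 2: (1, 2, 2, 1, 1) · 3: (3, 1, 6, 0, 2) · 4: (2, 0, 0, 0, 9) · 5: (1, 4, 1, 1, 1) · 6: (1, 0, 9, 0, 2) · 7: (1, 4, 1, 1, 1) · 8: (1, 4, 1, 1, 1) · 9: (1, 1, 3, 0, 6) · 10: (1, 2, 2, 1, 1) · 11: (1, 1, 3, 0, 6) · 12: (1, 0, 9, 0, 2) · 13: (1, 1, 3, 0, 6) · 14: (1, 1, 3, 0, 6) · 15: (1, 2, 2, 1, 1) · 16: (1, 4, 1, 1, 1) · 17: (1, 4, 1, 1, 1) · 18: (1, 1, 3, 0, 6)

The 18 indices split into 6 linkage classes (same alcove rep ⇔ same W_13-dot-orbit):

[[1, 3], [2, 10, 15], [4], [5, 7, 8, 16, 17], [6, 12], [9, 11, 13, 14, 18]]
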